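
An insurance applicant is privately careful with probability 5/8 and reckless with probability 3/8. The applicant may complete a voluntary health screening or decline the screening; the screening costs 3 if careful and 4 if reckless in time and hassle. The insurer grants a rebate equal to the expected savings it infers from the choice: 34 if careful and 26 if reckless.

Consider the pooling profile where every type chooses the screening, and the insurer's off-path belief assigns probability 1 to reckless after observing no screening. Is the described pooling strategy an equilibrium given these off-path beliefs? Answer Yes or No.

On path, the insurer holds the prior and pays 5/8·34 + 3/8·26 = 31. Off path (no screening), believing reckless, it pays 26.
careful: the screening nets 31 − 3 = 28; no screening nets 26. careful stays.
reckless: the screening nets 31 − 4 = 27; no screening nets 26. reckless stays.
No type deviates, so pooling is sustained.

Yes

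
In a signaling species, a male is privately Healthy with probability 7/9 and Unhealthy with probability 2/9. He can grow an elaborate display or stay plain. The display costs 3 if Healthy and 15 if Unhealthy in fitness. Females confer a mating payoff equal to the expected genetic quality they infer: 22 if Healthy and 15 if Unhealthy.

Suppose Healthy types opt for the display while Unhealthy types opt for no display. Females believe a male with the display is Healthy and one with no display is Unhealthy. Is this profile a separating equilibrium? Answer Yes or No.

Yes

Under these beliefs, the display earns mating payoff 22 and no display earns mating payoff 15.
Healthy: the display nets 22 − 3 = 19; no display nets 15. Healthy prefers the display.
Unhealthy: the display nets 22 − 15 = 7; no display nets 15. Unhealthy prefers no display.
Neither type deviates, so the separating profile is an equilibrium.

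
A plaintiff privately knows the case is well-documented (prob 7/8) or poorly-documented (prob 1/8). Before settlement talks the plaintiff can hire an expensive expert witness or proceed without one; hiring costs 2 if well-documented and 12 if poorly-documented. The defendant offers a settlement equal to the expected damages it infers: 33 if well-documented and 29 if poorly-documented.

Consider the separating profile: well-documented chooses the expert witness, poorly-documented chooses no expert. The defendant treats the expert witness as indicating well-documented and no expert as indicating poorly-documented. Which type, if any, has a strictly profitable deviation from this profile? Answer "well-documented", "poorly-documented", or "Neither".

Neither

The expert witness pays 33; no expert pays 29.
well-documented: assigned the expert witness, nets 33 − 2 = 31; deviating to no expert nets 29.
poorly-documented: assigned no expert, nets 29; deviating to the expert witness nets 33 − 12 = 21.
Both types strictly prefer their assigned action; no profitable deviation.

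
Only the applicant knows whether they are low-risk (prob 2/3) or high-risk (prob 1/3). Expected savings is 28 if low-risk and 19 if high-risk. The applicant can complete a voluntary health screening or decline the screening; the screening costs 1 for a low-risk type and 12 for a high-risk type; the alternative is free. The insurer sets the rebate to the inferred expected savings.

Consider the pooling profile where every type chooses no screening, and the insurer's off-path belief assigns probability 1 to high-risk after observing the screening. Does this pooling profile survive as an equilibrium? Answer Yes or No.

Yes

On path, the insurer holds the prior and pays 2/3·28 + 1/3·19 = 25. Off path (the screening), believing high-risk, it pays 19.
low-risk: no screening nets 25; the screening nets 19 − 1 = 18. low-risk stays.
high-risk: no screening nets 25; the screening nets 19 − 12 = 7. high-risk stays.
No type deviates, so pooling is sustained.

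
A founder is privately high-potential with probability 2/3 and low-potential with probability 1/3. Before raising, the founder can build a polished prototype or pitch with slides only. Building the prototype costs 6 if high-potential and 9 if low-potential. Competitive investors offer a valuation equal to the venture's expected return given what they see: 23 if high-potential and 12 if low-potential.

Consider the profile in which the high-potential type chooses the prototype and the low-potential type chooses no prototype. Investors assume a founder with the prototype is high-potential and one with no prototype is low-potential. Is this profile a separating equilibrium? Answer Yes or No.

No

Under these beliefs, the prototype earns valuation 23 and no prototype earns valuation 12.
high-potential: the prototype nets 23 − 6 = 17; no prototype nets 12. high-potential prefers the prototype.
low-potential: the prototype nets 23 − 9 = 14; no prototype nets 12. low-potential would deviate to the prototype.
low-potential has a profitable deviation, so the profile is not an equilibrium.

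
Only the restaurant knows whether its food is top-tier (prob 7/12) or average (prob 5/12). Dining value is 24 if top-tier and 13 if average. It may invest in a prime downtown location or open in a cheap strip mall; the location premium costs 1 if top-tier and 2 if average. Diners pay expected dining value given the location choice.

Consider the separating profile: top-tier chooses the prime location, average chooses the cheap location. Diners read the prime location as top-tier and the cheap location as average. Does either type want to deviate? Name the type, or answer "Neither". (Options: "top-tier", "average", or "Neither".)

The prime location pays 24; the cheap location pays 13.
top-tier: assigned the prime location, nets 24 − 1 = 23; deviating to the cheap location nets 13.
average: assigned the cheap location, nets 13; deviating to the prime location nets 24 − 2 = 22.
The average type gains 9 by deviating.

average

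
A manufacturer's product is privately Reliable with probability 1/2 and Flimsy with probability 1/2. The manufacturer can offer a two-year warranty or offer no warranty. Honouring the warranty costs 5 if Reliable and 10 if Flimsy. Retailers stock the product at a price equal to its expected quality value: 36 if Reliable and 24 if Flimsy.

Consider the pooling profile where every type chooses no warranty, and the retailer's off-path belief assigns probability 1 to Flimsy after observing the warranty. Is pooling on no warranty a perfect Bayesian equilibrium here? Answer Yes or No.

On path, the retailer holds the prior and pays 1/2·36 + 1/2·24 = 30. Off path (the warranty), believing Flimsy, it pays 24.
Reliable: no warranty nets 30; the warranty nets 24 − 5 = 19. Reliable stays.
Flimsy: no warranty nets 30; the warranty nets 24 − 10 = 14. Flimsy stays.
No type deviates, so pooling is sustained.

Yes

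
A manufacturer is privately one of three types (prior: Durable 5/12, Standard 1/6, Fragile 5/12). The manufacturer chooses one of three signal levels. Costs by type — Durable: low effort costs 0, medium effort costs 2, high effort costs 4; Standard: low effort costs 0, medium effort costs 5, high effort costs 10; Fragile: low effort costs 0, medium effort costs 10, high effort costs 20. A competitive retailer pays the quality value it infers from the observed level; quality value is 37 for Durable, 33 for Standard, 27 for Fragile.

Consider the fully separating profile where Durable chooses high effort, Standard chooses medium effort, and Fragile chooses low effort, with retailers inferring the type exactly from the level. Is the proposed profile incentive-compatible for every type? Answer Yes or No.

Separating prices: high effort → 37, medium effort → 33, low effort → 27.
Durable (assigned high effort): low effort: 27 − 0 = 27; medium effort: 33 − 2 = 31; high effort: 37 − 4 = 33. Durable stays.
Standard (assigned medium effort): low effort: 27 − 0 = 27; medium effort: 33 − 5 = 28; high effort: 37 − 10 = 27. Standard stays.
Fragile (assigned low effort): low effort: 27 − 0 = 27; medium effort: 33 − 10 = 23; high effort: 37 − 20 = 17. Fragile stays.
Every type prefers its assigned level; separation holds.

Yes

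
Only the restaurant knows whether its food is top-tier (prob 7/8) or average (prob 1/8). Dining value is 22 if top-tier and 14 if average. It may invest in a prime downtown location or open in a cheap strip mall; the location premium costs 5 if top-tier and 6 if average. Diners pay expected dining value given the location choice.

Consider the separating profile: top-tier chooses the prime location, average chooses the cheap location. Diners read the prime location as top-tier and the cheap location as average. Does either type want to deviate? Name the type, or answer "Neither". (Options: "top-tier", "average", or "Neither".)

The prime location pays 22; the cheap location pays 14.
top-tier: assigned the prime location, nets 22 − 5 = 17; deviating to the cheap location nets 14.
average: assigned the cheap location, nets 14; deviating to the prime location nets 22 − 6 = 16.
The average type gains 2 by deviating.

average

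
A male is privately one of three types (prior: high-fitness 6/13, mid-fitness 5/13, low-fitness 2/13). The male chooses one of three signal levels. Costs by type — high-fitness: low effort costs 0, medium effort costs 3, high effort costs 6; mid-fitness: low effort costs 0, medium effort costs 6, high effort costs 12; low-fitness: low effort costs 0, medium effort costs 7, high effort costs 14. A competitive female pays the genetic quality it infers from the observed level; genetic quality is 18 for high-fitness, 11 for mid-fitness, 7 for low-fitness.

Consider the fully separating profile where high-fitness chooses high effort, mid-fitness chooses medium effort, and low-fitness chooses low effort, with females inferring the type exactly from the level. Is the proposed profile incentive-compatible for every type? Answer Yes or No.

Separating mating payoffs: high effort → 18, medium effort → 11, low effort → 7.
high-fitness (assigned high effort): low effort: 7 − 0 = 7; medium effort: 11 − 3 = 8; high effort: 18 − 6 = 12. high-fitness stays.
mid-fitness (assigned medium effort): low effort: 7 − 0 = 7; medium effort: 11 − 6 = 5; high effort: 18 − 12 = 6. mid-fitness prefers low effort.
low-fitness (assigned low effort): low effort: 7 − 0 = 7; medium effort: 11 − 7 = 4; high effort: 18 − 14 = 4. low-fitness stays.
At least one type deviates; the separating profile fails.

No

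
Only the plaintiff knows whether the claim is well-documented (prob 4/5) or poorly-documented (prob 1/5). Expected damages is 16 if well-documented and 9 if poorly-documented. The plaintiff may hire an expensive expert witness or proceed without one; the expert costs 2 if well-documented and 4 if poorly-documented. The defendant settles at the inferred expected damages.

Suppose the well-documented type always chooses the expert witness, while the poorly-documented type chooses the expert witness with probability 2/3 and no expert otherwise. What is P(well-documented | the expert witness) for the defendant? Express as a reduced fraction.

6/7

P(the expert witness) = (4/5)·1 + (1/5)·(2/3) = 14/15.
By Bayes' rule, P(well-documented | the expert witness) = (4/5) / (14/15) = 6/7.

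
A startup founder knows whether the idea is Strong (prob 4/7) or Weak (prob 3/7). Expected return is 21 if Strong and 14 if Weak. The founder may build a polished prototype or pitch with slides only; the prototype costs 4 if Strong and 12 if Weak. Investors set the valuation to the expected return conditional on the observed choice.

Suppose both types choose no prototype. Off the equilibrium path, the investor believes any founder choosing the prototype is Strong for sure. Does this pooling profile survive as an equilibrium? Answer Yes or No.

Yes

On path, the investor holds the prior and pays 4/7·21 + 3/7·14 = 18. Off path (the prototype), believing Strong, it pays 21.
Strong: no prototype nets 18; the prototype nets 21 − 4 = 17. Strong stays.
Weak: no prototype nets 18; the prototype nets 21 − 12 = 9. Weak stays.
No type deviates, so pooling is sustained.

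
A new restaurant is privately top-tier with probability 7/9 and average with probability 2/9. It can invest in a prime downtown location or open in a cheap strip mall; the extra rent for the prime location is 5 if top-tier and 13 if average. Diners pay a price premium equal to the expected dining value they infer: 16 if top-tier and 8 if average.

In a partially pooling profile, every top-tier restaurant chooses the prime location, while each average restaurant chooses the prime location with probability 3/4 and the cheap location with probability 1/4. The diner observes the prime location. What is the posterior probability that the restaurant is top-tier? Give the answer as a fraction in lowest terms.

14/17

P(the prime location) = (7/9)·1 + (2/9)·(3/4) = 17/18.
By Bayes' rule, P(top-tier | the prime location) = (7/9) / (17/18) = 14/17.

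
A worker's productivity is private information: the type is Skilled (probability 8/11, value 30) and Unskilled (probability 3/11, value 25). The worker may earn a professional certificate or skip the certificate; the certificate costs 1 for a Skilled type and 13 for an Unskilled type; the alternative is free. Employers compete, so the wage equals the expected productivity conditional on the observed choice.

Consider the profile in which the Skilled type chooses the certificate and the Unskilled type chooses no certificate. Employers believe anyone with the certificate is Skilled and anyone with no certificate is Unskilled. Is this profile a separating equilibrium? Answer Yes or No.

Under these beliefs, the certificate earns wage 30 and no certificate earns wage 25.
Skilled: the certificate nets 30 − 1 = 29; no certificate nets 25. Skilled prefers the certificate.
Unskilled: the certificate nets 30 − 13 = 17; no certificate nets 25. Unskilled prefers no certificate.
Neither type deviates, so the separating profile is an equilibrium.

Yes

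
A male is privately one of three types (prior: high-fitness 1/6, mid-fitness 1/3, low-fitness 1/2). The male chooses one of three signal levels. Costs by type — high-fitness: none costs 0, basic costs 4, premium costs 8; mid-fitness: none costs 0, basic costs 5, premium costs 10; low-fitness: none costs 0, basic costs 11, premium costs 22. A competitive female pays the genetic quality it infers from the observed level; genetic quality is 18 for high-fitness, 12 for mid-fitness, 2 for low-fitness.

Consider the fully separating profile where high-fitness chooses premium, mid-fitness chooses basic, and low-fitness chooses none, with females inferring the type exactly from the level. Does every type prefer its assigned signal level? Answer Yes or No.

No

Separating mating payoffs: premium → 18, basic → 12, none → 2.
high-fitness (assigned premium): none: 2 − 0 = 2; basic: 12 − 4 = 8; premium: 18 − 8 = 10. high-fitness stays.
mid-fitness (assigned basic): none: 2 − 0 = 2; basic: 12 − 5 = 7; premium: 18 − 10 = 8. mid-fitness prefers premium.
low-fitness (assigned none): none: 2 − 0 = 2; basic: 12 − 11 = 1; premium: 18 − 22 = -4. low-fitness stays.
At least one type deviates; the separating profile fails.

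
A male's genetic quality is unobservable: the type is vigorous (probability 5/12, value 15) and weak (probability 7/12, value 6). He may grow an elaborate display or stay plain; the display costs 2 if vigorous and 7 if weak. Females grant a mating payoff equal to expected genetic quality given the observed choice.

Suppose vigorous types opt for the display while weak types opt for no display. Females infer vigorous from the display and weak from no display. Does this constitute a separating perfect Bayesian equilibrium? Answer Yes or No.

No

Under these beliefs, the display earns mating payoff 15 and no display earns mating payoff 6.
vigorous: the display nets 15 − 2 = 13; no display nets 6. vigorous prefers the display.
weak: the display nets 15 − 7 = 8; no display nets 6. weak would deviate to the display.
weak has a profitable deviation, so the profile is not an equilibrium.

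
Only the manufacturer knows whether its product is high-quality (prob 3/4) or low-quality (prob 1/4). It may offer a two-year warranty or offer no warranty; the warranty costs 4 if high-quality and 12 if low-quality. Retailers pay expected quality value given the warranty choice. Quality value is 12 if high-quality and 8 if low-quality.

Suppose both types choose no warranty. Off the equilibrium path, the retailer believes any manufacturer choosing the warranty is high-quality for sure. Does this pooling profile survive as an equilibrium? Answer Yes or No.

On path, the retailer holds the prior and pays 3/4·12 + 1/4·8 = 11. Off path (the warranty), believing high-quality, it pays 12.
high-quality: no warranty nets 11; the warranty nets 12 − 4 = 8. high-quality stays.
low-quality: no warranty nets 11; the warranty nets 12 − 12 = 0. low-quality stays.
No type deviates, so pooling is sustained.

Yes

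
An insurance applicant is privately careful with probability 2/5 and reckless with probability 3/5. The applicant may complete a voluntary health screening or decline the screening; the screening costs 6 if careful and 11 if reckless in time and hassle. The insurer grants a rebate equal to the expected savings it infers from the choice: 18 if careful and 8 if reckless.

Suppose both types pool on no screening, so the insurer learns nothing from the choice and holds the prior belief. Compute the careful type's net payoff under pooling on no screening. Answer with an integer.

Pooled rebate = 2/5·18 + 3/5·8 = 12.
careful pays no cost for no screening, so net payoff = 12.

12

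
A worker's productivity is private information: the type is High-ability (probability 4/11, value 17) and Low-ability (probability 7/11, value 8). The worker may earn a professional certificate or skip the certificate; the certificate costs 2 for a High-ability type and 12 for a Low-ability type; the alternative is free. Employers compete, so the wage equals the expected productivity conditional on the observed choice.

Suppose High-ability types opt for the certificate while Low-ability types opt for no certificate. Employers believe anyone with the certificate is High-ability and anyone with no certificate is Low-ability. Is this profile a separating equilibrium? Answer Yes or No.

Under these beliefs, the certificate earns wage 17 and no certificate earns wage 8.
High-ability: the certificate nets 17 − 2 = 15; no certificate nets 8. High-ability prefers the certificate.
Low-ability: the certificate nets 17 − 12 = 5; no certificate nets 8. Low-ability prefers no certificate.
Neither type deviates, so the separating profile is an equilibrium.

Yes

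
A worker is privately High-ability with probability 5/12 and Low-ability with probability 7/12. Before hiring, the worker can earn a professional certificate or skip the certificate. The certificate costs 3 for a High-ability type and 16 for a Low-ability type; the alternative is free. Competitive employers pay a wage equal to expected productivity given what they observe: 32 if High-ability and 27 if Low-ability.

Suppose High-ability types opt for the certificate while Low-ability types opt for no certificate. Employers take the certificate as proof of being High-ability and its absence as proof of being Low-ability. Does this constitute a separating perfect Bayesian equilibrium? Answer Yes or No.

Yes

Under these beliefs, the certificate earns wage 32 and no certificate earns wage 27.
High-ability: the certificate nets 32 − 3 = 29; no certificate nets 27. High-ability prefers the certificate.
Low-ability: the certificate nets 32 − 16 = 16; no certificate nets 27. Low-ability prefers no certificate.
Neither type deviates, so the separating profile is an equilibrium.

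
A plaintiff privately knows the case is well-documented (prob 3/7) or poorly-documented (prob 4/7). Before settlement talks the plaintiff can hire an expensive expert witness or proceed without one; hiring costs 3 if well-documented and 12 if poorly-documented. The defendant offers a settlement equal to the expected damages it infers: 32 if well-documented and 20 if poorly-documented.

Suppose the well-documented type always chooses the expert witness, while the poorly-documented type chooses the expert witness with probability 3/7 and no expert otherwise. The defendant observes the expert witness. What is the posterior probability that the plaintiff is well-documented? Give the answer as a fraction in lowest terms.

7/11

P(the expert witness) = (3/7)·1 + (4/7)·(3/7) = 33/49.
By Bayes' rule, P(well-documented | the expert witness) = (3/7) / (33/49) = 7/11.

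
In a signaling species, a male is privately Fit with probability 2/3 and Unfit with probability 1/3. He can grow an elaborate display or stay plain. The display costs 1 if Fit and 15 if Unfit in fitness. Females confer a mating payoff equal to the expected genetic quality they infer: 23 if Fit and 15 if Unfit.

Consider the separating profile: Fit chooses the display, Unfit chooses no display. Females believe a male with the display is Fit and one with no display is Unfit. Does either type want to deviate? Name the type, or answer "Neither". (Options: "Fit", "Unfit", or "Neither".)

Neither

The display pays 23; no display pays 15.
Fit: assigned the display, nets 23 − 1 = 22; deviating to no display nets 15.
Unfit: assigned no display, nets 15; deviating to the display nets 23 − 15 = 8.
Both types strictly prefer their assigned action; no profitable deviation.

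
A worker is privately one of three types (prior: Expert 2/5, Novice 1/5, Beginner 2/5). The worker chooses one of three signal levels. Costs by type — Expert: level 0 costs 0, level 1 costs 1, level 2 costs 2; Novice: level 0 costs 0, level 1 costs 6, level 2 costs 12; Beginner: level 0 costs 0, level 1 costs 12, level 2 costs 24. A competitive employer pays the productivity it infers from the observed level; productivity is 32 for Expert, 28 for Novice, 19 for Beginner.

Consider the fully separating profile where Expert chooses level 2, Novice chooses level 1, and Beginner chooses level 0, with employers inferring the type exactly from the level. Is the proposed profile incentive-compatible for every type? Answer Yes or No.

Yes

Separating wages: level 2 → 32, level 1 → 28, level 0 → 19.
Expert (assigned level 2): level 0: 19 − 0 = 19; level 1: 28 − 1 = 27; level 2: 32 − 2 = 30. Expert stays.
Novice (assigned level 1): level 0: 19 − 0 = 19; level 1: 28 − 6 = 22; level 2: 32 − 12 = 20. Novice stays.
Beginner (assigned level 0): level 0: 19 − 0 = 19; level 1: 28 − 12 = 16; level 2: 32 − 24 = 8. Beginner stays.
Every type prefers its assigned level; separation holds.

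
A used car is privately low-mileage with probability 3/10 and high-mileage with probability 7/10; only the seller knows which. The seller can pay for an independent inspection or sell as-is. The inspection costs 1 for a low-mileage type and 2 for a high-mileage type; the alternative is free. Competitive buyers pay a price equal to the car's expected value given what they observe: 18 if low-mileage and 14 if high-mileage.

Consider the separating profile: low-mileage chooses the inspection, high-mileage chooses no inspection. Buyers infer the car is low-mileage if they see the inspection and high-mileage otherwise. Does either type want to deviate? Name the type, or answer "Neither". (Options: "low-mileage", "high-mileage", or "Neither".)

high-mileage

The inspection pays 18; no inspection pays 14.
low-mileage: assigned the inspection, nets 18 − 1 = 17; deviating to no inspection nets 14.
high-mileage: assigned no inspection, nets 14; deviating to the inspection nets 18 − 2 = 16.
The high-mileage type gains 2 by deviating.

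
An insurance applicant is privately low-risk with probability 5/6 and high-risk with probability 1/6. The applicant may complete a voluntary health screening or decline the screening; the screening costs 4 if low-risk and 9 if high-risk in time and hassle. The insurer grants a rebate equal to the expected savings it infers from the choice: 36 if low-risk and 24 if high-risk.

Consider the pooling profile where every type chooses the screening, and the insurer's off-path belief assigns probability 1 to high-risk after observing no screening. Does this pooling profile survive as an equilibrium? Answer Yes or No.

Yes

On path, the insurer holds the prior and pays 5/6·36 + 1/6·24 = 34. Off path (no screening), believing high-risk, it pays 24.
low-risk: the screening nets 34 − 4 = 30; no screening nets 24. low-risk stays.
high-risk: the screening nets 34 − 9 = 25; no screening nets 24. high-risk stays.
No type deviates, so pooling is sustained.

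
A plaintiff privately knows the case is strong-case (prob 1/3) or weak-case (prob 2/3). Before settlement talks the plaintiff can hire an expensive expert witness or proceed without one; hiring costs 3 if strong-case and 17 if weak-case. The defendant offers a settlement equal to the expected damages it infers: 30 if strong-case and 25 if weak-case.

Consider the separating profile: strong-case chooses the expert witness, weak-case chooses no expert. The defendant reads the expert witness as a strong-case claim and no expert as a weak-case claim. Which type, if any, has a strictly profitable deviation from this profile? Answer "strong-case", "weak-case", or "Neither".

The expert witness pays 30; no expert pays 25.
strong-case: assigned the expert witness, nets 30 − 3 = 27; deviating to no expert nets 25.
weak-case: assigned no expert, nets 25; deviating to the expert witness nets 30 − 17 = 13.
Both types strictly prefer their assigned action; no profitable deviation.

Neither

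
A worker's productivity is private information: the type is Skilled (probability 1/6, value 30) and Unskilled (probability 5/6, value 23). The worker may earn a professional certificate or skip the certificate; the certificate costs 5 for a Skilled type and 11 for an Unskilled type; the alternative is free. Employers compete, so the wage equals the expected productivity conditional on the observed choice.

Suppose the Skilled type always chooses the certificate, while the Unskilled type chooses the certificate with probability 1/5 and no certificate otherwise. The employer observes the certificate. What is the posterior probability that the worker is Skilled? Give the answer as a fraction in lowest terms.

1/2

P(the certificate) = (1/6)·1 + (5/6)·(1/5) = 1/3.
By Bayes' rule, P(Skilled | the certificate) = (1/6) / (1/3) = 1/2.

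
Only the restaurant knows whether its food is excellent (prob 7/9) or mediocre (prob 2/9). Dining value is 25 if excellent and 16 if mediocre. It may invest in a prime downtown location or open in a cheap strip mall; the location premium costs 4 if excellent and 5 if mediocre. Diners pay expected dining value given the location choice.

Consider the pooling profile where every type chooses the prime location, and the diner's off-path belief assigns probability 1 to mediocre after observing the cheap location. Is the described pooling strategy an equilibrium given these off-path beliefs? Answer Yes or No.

On path, the diner holds the prior and pays 7/9·25 + 2/9·16 = 23. Off path (the cheap location), believing mediocre, it pays 16.
excellent: the prime location nets 23 − 4 = 19; the cheap location nets 16. excellent stays.
mediocre: the prime location nets 23 − 5 = 18; the cheap location nets 16. mediocre stays.
No type deviates, so pooling is sustained.

Yes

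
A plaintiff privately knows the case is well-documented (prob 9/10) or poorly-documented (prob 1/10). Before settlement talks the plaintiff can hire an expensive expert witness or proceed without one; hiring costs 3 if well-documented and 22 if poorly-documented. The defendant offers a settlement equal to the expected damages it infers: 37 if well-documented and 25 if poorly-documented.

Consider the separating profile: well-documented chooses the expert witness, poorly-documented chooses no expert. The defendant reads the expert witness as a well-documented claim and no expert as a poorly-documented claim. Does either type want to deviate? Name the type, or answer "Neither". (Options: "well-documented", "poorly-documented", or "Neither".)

Neither

The expert witness pays 37; no expert pays 25.
well-documented: assigned the expert witness, nets 37 − 3 = 34; deviating to no expert nets 25.
poorly-documented: assigned no expert, nets 25; deviating to the expert witness nets 37 − 22 = 15.
Both types strictly prefer their assigned action; no profitable deviation.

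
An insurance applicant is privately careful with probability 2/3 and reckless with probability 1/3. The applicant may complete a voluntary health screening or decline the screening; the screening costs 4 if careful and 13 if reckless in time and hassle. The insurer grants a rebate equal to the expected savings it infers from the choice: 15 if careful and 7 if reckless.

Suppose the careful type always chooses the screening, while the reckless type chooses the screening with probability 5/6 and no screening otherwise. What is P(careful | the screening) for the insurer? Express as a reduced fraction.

P(the screening) = (2/3)·1 + (1/3)·(5/6) = 17/18.
By Bayes' rule, P(careful | the screening) = (2/3) / (17/18) = 12/17.

12/17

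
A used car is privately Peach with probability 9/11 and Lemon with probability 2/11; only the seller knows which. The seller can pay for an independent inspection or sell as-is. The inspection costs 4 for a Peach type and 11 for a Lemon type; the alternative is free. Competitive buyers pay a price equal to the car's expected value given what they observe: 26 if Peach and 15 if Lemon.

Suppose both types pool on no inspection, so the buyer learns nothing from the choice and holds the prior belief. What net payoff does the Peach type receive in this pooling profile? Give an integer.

24

Pooled price = 9/11·26 + 2/11·15 = 24.
Peach pays no cost for no inspection, so net payoff = 24.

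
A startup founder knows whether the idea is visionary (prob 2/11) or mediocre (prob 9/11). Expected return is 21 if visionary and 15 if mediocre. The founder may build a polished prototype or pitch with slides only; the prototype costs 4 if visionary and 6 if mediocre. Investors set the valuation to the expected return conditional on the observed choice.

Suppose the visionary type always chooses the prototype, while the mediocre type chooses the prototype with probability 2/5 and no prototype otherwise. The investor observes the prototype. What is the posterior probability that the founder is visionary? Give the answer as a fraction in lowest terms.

5/14

P(the prototype) = (2/11)·1 + (9/11)·(2/5) = 28/55.
By Bayes' rule, P(visionary | the prototype) = (2/11) / (28/55) = 5/14.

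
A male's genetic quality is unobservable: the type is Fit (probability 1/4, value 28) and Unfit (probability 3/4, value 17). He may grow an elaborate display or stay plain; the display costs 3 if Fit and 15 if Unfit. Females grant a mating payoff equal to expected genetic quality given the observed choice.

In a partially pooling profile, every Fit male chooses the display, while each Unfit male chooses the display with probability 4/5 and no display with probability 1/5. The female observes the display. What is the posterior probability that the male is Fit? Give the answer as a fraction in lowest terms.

P(the display) = (1/4)·1 + (3/4)·(4/5) = 17/20.
By Bayes' rule, P(Fit | the display) = (1/4) / (17/20) = 5/17.

5/17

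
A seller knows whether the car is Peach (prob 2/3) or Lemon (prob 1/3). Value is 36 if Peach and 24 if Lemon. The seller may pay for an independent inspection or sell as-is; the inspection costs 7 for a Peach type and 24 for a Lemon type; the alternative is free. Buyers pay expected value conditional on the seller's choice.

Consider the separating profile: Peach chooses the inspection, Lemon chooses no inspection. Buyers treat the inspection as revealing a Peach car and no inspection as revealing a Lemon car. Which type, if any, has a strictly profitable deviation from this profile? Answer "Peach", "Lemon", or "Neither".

Neither

The inspection pays 36; no inspection pays 24.
Peach: assigned the inspection, nets 36 − 7 = 29; deviating to no inspection nets 24.
Lemon: assigned no inspection, nets 24; deviating to the inspection nets 36 − 24 = 12.
Both types strictly prefer their assigned action; no profitable deviation.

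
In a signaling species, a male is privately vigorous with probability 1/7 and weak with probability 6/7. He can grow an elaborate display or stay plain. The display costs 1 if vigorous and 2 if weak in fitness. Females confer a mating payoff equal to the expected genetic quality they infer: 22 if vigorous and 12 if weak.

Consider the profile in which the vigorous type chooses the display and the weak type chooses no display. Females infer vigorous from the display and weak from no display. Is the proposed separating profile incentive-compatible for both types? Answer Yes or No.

No

Under these beliefs, the display earns mating payoff 22 and no display earns mating payoff 12.
vigorous: the display nets 22 − 1 = 21; no display nets 12. vigorous prefers the display.
weak: the display nets 22 − 2 = 20; no display nets 12. weak would deviate to the display.
weak has a profitable deviation, so the profile is not an equilibrium.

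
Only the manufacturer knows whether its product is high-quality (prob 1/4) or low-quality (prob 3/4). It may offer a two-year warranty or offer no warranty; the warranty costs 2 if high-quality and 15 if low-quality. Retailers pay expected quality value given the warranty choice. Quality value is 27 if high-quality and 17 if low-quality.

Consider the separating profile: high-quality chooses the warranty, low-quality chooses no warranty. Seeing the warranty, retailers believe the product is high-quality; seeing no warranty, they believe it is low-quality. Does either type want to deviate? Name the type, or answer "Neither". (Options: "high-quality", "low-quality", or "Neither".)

The warranty pays 27; no warranty pays 17.
high-quality: assigned the warranty, nets 27 − 2 = 25; deviating to no warranty nets 17.
low-quality: assigned no warranty, nets 17; deviating to the warranty nets 27 − 15 = 12.
Both types strictly prefer their assigned action; no profitable deviation.

Neither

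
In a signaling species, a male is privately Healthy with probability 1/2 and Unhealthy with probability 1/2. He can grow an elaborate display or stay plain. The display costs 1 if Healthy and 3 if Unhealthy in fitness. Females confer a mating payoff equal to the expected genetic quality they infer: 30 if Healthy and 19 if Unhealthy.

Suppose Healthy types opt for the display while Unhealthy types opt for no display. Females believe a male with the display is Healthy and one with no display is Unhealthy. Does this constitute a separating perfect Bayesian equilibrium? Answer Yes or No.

Under these beliefs, the display earns mating payoff 30 and no display earns mating payoff 19.
Healthy: the display nets 30 − 1 = 29; no display nets 19. Healthy prefers the display.
Unhealthy: the display nets 30 − 3 = 27; no display nets 19. Unhealthy would deviate to the display.
Unhealthy has a profitable deviation, so the profile is not an equilibrium.

No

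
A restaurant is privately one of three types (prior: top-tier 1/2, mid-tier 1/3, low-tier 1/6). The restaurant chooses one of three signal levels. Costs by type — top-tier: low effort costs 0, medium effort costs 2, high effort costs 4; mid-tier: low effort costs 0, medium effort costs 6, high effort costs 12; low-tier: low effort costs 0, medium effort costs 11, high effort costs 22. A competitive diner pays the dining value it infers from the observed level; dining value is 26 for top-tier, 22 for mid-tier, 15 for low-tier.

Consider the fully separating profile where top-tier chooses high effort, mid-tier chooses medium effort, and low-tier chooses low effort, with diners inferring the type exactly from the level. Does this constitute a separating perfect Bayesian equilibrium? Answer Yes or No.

Yes

Separating price premiums: high effort → 26, medium effort → 22, low effort → 15.
top-tier (assigned high effort): low effort: 15 − 0 = 15; medium effort: 22 − 2 = 20; high effort: 26 − 4 = 22. top-tier stays.
mid-tier (assigned medium effort): low effort: 15 − 0 = 15; medium effort: 22 − 6 = 16; high effort: 26 − 12 = 14. mid-tier stays.
low-tier (assigned low effort): low effort: 15 − 0 = 15; medium effort: 22 − 11 = 11; high effort: 26 − 22 = 4. low-tier stays.
Every type prefers its assigned level; separation holds.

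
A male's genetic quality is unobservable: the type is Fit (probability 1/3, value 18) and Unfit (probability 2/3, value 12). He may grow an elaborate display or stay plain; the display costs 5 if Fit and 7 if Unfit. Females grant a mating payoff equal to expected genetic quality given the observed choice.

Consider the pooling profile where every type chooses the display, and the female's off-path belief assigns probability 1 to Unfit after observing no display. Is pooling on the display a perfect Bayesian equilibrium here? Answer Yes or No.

On path, the female holds the prior and pays 1/3·18 + 2/3·12 = 14. Off path (no display), believing Unfit, it pays 12.
Fit: the display nets 14 − 5 = 9; no display nets 12. Fit would deviate.
Unfit: the display nets 14 − 7 = 7; no display nets 12. Unfit would deviate.
A type deviates, so pooling fails.

No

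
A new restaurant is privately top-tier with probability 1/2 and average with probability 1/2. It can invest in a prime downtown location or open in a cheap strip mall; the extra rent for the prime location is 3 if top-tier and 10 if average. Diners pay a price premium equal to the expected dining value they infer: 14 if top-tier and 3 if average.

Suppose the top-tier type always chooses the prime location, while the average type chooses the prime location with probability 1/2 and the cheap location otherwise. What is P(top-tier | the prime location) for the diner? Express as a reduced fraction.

2/3

P(the prime location) = (1/2)·1 + (1/2)·(1/2) = 3/4.
By Bayes' rule, P(top-tier | the prime location) = (1/2) / (3/4) = 2/3.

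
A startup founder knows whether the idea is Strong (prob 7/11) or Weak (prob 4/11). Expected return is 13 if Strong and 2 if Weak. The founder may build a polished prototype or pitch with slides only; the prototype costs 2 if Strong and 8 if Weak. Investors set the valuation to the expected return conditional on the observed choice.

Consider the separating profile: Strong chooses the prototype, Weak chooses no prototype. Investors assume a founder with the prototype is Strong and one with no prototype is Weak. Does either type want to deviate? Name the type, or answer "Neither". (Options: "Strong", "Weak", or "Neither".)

The prototype pays 13; no prototype pays 2.
Strong: assigned the prototype, nets 13 − 2 = 11; deviating to no prototype nets 2.
Weak: assigned no prototype, nets 2; deviating to the prototype nets 13 − 8 = 5.
The Weak type gains 3 by deviating.

Weak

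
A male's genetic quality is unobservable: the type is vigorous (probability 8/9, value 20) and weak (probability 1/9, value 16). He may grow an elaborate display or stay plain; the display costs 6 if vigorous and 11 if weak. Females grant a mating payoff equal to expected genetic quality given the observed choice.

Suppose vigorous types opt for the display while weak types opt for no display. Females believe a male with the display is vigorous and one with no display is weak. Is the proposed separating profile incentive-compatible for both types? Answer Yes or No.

No

Under these beliefs, the display earns mating payoff 20 and no display earns mating payoff 16.
vigorous: the display nets 20 − 6 = 14; no display nets 16. vigorous would deviate to no display.
weak: the display nets 20 − 11 = 9; no display nets 16. weak prefers no display.
vigorous has a profitable deviation, so the profile is not an equilibrium.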